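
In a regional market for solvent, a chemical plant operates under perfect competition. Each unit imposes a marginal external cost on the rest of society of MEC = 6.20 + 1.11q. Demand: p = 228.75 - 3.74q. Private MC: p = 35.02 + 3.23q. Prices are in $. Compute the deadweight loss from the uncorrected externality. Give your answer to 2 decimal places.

Market equilibrium (private): 35.02 + 3.23q = 228.75 - 3.74q → q_m = 27.7948.
Social marginal cost = private MC + MEC = 41.22 + 4.34q.
Set SMC = demand: 41.22 + 4.34q = 228.75 - 3.74q → q* = 23.2092.
The welfare-loss triangle has base |q_m − q*| and height MEC(q_m) (the vertical gap between SMC and demand is zero at q* and MEC at q_m).
DWL = ½ × 4.5856 × 37.0523 = 84.9535.

DWL = $84.95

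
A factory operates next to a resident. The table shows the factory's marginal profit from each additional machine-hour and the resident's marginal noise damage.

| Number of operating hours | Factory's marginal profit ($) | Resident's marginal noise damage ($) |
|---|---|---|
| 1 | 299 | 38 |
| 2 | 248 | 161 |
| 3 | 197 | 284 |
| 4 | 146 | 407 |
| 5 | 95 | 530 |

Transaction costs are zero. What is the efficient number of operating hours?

2

Bargaining reaches the level where marginal profit last exceeds marginal noise damage.
That holds through level 2 (248 ≥ 161) but not at 3 (197 < 284).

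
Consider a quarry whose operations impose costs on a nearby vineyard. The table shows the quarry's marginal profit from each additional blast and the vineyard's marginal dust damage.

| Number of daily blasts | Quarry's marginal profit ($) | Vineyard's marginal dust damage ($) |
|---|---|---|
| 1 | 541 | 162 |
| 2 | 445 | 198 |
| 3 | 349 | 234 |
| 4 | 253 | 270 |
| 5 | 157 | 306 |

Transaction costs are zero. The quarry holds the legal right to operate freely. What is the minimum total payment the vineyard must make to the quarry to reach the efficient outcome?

$410

Left alone the quarry would choose level 5 (marginal profit stays positive).
Efficient level: k* = 3 (marginal profit ≥ marginal dust damage through 3).
The vineyard must at least cover the quarry's forgone profit from cutting 5→3: 253 + 157 = 410.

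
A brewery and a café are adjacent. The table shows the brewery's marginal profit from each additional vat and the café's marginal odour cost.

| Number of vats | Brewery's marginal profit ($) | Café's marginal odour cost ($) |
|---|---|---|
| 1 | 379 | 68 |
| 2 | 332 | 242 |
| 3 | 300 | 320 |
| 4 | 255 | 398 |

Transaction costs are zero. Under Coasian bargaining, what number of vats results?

Bargaining reaches the level where marginal profit last exceeds marginal odour cost.
That holds through level 2 (332 ≥ 242) but not at 3 (300 < 320).

2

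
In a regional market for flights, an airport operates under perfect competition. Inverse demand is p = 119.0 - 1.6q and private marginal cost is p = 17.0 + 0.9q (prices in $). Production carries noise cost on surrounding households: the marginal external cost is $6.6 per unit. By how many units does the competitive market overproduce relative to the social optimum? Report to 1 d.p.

Market equilibrium (private): 17.0 + 0.9q = 119.0 - 1.6q → q_m = 40.8000.
Social marginal cost = private MC + MEC = 23.6 + 0.9q.
Set SMC = demand: 23.6 + 0.9q = 119.0 - 1.6q → q* = 38.1600.
Gap = |40.8000 − 38.1600| = 2.6400.

2.6 units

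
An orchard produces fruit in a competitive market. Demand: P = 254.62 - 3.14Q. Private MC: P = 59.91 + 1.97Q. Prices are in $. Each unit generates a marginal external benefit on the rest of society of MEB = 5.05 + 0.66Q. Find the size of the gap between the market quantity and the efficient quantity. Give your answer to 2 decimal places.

Market equilibrium (private): 59.91 + 1.97Q = 254.62 - 3.14Q → Q_m = 38.1037.
Social marginal cost = private MC − MEB = 54.86 + 1.31Q.
Set SMC = demand: 54.86 + 1.31Q = 254.62 - 3.14Q → Q* = 44.8899.
Gap = |38.1037 − 44.8899| = 6.7862.

6.79 units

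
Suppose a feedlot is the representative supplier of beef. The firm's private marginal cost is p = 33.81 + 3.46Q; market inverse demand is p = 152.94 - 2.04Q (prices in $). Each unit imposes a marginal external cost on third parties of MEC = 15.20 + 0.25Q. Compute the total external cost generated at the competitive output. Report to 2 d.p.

Market equilibrium (private): 33.81 + 3.46Q = 152.94 - 2.04Q → Q_m = 21.6600.
Total external cost = ∫₀^{Q_m} (15.20 + 0.25Q) dQ = 15.20×21.6600 + ½×0.25×21.6600² = 387.8765.

$387.88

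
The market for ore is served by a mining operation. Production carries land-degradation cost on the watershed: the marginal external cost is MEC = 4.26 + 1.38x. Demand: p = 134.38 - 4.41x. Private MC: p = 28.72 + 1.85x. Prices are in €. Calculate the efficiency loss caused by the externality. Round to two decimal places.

Market equilibrium (private): 28.72 + 1.85x = 134.38 - 4.41x → x_m = 16.8786.
Social marginal cost = private MC + MEC = 32.98 + 3.23x.
Set SMC = demand: 32.98 + 3.23x = 134.38 - 4.41x → x* = 13.2723.
Height of the DWL triangle at x_m is SMC(x_m) − demand(x_m) = MEC(x_m) = 27.5525.
DWL = ½ × 3.6063 × 27.5525 = 49.6813.

DWL = €49.68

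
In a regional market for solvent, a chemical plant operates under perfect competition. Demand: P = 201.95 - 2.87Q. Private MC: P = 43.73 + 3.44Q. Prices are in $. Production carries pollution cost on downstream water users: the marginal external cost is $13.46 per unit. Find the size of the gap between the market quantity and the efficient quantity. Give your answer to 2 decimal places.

2.13 units

Market equilibrium (private): 43.73 + 3.44Q = 201.95 - 2.87Q → Q_m = 25.0745.
Social marginal cost = private MC + MEC = 57.19 + 3.44Q.
Set SMC = demand: 57.19 + 3.44Q = 201.95 - 2.87Q → Q* = 22.9414.
Gap = |25.0745 − 22.9414| = 2.1331.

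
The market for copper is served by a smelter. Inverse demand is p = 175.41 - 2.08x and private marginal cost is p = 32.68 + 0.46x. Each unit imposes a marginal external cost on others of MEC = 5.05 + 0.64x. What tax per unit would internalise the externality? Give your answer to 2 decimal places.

Social marginal cost = private MC + MEC = 37.73 + 1.10x.
Set SMC = demand: 37.73 + 1.10x = 175.41 - 2.08x → x* = 43.2956.
The Pigouvian tax equals MEC at x*: 5.05 + 0.64×43.2956 = 32.7592.

tax = 32.76 per unit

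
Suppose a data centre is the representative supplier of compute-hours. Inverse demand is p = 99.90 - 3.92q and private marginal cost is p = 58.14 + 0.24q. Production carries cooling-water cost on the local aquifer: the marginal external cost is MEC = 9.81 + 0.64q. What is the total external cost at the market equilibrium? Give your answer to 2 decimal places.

Market equilibrium (private): 58.14 + 0.24q = 99.90 - 3.92q → q_m = 10.0385.
Total external cost = ∫₀^{q_m} (9.81 + 0.64q) dq = 9.81×10.0385 + ½×0.64×10.0385² = 130.7246.

130.72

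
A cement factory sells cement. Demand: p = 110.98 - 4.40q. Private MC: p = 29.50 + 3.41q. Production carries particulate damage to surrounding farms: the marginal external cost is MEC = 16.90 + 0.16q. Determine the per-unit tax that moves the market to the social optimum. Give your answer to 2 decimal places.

tax = 18.20 per unit

Social marginal cost = private MC + MEC = 46.40 + 3.57q.
Set SMC = demand: 46.40 + 3.57q = 110.98 - 4.40q → q* = 8.1029.
The Pigouvian tax equals MEC at q*: 16.90 + 0.16×8.1029 = 18.1965.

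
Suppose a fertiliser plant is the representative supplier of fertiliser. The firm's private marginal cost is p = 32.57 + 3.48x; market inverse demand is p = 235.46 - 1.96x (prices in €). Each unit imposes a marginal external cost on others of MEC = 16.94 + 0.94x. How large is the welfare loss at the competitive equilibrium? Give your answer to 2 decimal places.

Market equilibrium (private): 32.57 + 3.48x = 235.46 - 1.96x → x_m = 37.2960.
Social marginal cost = private MC + MEC = 49.51 + 4.42x.
Set SMC = demand: 49.51 + 4.42x = 235.46 - 1.96x → x* = 29.1458.
The loss is the area between SMC and demand from x* to x_m; with linear curves that's a triangle of height MEC(x_m).
DWL = ½ × 8.1502 × 51.9982 = 211.8979.

DWL = €211.90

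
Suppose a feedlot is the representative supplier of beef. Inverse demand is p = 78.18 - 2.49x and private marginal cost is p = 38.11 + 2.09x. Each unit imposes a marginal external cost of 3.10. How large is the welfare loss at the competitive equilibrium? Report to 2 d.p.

Market equilibrium (private): 38.11 + 2.09x = 78.18 - 2.49x → x_m = 8.7489.
Social marginal cost = private MC + MEC = 41.21 + 2.09x.
Set SMC = demand: 41.21 + 2.09x = 78.18 - 2.49x → x* = 8.0721.
Between x* and x_m the wedge SMC − demand runs linearly from 0 to MEC(x_m), so the loss is a triangle.
DWL = ½ × 0.6768 × 3.1000 = 1.0490.

DWL = 1.05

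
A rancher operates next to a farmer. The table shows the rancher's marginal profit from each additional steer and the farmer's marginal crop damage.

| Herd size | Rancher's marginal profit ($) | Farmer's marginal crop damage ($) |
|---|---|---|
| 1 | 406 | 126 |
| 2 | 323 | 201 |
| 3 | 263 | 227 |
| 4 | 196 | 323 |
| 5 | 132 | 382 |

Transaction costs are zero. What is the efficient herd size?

Bargaining reaches the level where marginal profit last exceeds marginal crop damage.
That holds through level 3 (263 ≥ 227) but not at 4 (196 < 323).

3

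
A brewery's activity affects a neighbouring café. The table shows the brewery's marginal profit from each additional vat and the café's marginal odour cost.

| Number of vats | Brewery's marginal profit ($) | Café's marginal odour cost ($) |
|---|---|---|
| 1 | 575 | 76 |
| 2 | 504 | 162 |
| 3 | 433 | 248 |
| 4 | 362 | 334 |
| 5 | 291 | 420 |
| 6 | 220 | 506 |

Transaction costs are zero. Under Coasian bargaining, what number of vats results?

Bargaining reaches the level where marginal profit last exceeds marginal odour cost.
That holds through level 4 (362 ≥ 334) but not at 5 (291 < 420).

4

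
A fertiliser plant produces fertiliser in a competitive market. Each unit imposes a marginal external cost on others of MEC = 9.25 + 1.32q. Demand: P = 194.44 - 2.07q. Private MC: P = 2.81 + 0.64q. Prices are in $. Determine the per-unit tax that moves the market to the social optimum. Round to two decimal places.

Social marginal cost = private MC + MEC = 12.06 + 1.96q.
Set SMC = demand: 12.06 + 1.96q = 194.44 - 2.07q → q* = 45.2556.
The Pigouvian tax equals MEC at q*: 9.25 + 1.32×45.2556 = 68.9874.

tax = $68.99 per unit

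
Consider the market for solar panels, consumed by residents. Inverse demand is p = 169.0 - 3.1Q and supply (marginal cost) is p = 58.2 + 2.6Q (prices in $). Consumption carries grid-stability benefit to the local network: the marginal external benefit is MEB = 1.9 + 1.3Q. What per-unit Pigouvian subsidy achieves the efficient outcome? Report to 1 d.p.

Social marginal benefit = demand + MEB = 170.9 - 1.8Q.
Set SMB = MC: 170.9 - 1.8Q = 58.2 + 2.6Q → Q* = 25.6136.
The Pigouvian subsidy equals MEB at Q*: 1.9 + 1.3×25.6136 = 35.1977.

subsidy = $35.2 per unit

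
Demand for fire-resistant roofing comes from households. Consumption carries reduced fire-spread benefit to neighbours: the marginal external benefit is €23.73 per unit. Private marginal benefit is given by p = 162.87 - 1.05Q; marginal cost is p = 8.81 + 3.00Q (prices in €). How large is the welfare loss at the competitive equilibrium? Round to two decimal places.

Market equilibrium (private): 8.81 + 3.00Q = 162.87 - 1.05Q → Q_m = 38.0395.
Social marginal benefit = demand + MEB = 186.60 - 1.05Q.
Set SMB = MC: 186.60 - 1.05Q = 8.81 + 3.00Q → Q* = 43.8988.
Between Q* and Q_m the wedge SMB − MC runs linearly from 0 to MEB(Q_m), so the loss is a triangle.
DWL = ½ × 5.8593 × 23.7300 = 69.5206.

DWL = €69.52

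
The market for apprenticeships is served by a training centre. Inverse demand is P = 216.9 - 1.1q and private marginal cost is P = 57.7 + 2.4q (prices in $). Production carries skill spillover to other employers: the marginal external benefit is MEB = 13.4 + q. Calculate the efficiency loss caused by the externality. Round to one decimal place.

DWL = $693.5

Market equilibrium (private): 57.7 + 2.4q = 216.9 - 1.1q → q_m = 45.4857.
Social marginal cost = private MC − MEB = 44.3 + 1.4q.
Set SMC = demand: 44.3 + 1.4q = 216.9 - 1.1q → q* = 69.0400.
Height of the DWL triangle at q_m is demand(q_m) − SMC(q_m) = MEB(q_m) = 58.8857.
DWL = ½ × 23.5543 × 58.8857 = 693.5057.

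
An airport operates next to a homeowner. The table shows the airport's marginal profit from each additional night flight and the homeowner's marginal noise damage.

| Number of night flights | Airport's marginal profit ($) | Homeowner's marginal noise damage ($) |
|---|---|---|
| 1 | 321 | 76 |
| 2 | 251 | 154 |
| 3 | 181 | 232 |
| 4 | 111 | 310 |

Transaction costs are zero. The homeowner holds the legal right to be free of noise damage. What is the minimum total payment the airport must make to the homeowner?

Efficient level: marginal profit ≥ marginal noise damage through level 2, so k* = 2.
With the homeowner holding the right, the airport must at least compensate total damage at k*: 76 + 154 = 230.

$230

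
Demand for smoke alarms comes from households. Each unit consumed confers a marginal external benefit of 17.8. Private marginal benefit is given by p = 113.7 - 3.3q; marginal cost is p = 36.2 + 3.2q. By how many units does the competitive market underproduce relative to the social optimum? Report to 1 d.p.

Market equilibrium (private): 36.2 + 3.2q = 113.7 - 3.3q → q_m = 11.9231.
Social marginal benefit = demand + MEB = 131.5 - 3.3q.
Set SMB = MC: 131.5 - 3.3q = 36.2 + 3.2q → q* = 14.6615.
Gap = |11.9231 − 14.6615| = 2.7384.

2.7 units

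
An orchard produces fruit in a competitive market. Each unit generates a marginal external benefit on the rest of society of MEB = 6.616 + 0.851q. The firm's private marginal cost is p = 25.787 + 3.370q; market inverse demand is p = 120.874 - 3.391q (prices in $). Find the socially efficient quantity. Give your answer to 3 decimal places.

q* = 17.209

Social marginal cost = private MC − MEB = 19.171 + 2.519q.
Set SMC = demand: 19.171 + 2.519q = 120.874 - 3.391q → q* = 17.2086.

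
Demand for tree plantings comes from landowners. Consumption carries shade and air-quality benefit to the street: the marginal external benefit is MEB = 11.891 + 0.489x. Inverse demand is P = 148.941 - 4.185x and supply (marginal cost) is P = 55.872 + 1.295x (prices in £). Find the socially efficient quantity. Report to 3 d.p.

x* = 21.030

Social marginal benefit = demand + MEB = 160.832 - 3.696x.
Set SMB = MC: 160.832 - 3.696x = 55.872 + 1.295x → x* = 21.0299.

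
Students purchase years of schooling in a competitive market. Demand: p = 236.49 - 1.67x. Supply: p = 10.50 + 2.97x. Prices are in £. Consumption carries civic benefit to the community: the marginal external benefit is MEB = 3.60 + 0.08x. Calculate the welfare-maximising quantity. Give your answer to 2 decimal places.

x* = 50.35

Social marginal benefit = demand + MEB = 240.09 - 1.59x.
Set SMB = MC: 240.09 - 1.59x = 10.50 + 2.97x → x* = 50.3487.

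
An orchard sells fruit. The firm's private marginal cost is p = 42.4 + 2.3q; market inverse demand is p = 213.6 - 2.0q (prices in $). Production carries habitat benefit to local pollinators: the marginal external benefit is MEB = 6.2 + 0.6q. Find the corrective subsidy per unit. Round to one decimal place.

subsidy = $35.0 per unit

Social marginal cost = private MC − MEB = 36.2 + 1.7q.
Set SMC = demand: 36.2 + 1.7q = 213.6 - 2.0q → q* = 47.9459.
The Pigouvian subsidy equals MEB at q*: 6.2 + 0.6×47.9459 = 34.9675.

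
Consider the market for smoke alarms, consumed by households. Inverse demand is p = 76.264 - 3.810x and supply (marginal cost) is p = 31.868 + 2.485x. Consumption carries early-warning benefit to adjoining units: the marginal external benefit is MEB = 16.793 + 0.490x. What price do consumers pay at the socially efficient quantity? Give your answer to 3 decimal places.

Social marginal benefit = demand + MEB = 93.057 - 3.320x.
Set SMB = MC: 93.057 - 3.320x = 31.868 + 2.485x → x* = 10.5407.
Consumer price on the demand curve at x*: 76.264 − 3.810×10.5407 = 36.1039.

P = 36.104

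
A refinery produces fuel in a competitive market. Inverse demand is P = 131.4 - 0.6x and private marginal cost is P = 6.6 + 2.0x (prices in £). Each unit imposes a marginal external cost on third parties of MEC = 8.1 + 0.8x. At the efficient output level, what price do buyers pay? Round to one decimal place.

P = £110.8

Social marginal cost = private MC + MEC = 14.7 + 2.8x.
Set SMC = demand: 14.7 + 2.8x = 131.4 - 0.6x → x* = 34.3235.
Consumer price on the demand curve at x*: 131.4 − 0.6×34.3235 = 110.8059.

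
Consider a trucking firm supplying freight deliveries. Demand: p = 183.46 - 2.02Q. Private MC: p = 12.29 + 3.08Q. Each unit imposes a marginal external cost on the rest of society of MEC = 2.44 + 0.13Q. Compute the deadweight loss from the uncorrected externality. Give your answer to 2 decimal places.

Market equilibrium (private): 12.29 + 3.08Q = 183.46 - 2.02Q → Q_m = 33.5627.
Social marginal cost = private MC + MEC = 14.73 + 3.21Q.
Set SMC = demand: 14.73 + 3.21Q = 183.46 - 2.02Q → Q* = 32.2620.
The welfare-loss triangle has base |Q_m − Q*| and height MEC(Q_m) (the vertical gap between SMC and demand is zero at Q* and MEC at Q_m).
DWL = ½ × 1.3007 × 6.8032 = 4.4245.

DWL = 4.42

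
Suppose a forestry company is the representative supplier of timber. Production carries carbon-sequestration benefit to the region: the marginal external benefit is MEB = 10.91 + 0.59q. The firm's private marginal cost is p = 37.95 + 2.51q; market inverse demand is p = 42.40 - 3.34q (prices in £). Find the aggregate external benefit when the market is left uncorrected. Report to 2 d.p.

£8.47

Market equilibrium (private): 37.95 + 2.51q = 42.40 - 3.34q → q_m = 0.7607.
Total external benefit = ∫₀^{q_m} (10.91 + 0.59q) dq = 10.91×0.7607 + ½×0.59×0.7607² = 8.4699.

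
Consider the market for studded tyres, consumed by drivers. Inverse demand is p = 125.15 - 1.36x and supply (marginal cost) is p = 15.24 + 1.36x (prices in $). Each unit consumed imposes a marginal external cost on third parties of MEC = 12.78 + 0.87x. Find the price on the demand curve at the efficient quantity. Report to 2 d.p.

P = $88.35

Social marginal benefit = demand − MEC = 112.37 - 2.23x.
Set SMB = MC: 112.37 - 2.23x = 15.24 + 1.36x → x* = 27.0557.
Consumer price on the demand curve at x*: 125.15 − 1.36×27.0557 = 88.3542.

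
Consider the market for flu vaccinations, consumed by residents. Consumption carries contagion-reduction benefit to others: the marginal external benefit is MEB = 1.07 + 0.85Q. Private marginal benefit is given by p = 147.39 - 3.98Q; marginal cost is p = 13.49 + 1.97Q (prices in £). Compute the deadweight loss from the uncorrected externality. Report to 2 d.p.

DWL = £40.00

Market equilibrium (private): 13.49 + 1.97Q = 147.39 - 3.98Q → Q_m = 22.5042.
Social marginal benefit = demand + MEB = 148.46 - 3.13Q.
Set SMB = MC: 148.46 - 3.13Q = 13.49 + 1.97Q → Q* = 26.4647.
The loss is the area between SMB and MC from Q* to Q_m; with linear curves that's a triangle of height MEB(Q_m).
DWL = ½ × 3.9605 × 20.1986 = 39.9983.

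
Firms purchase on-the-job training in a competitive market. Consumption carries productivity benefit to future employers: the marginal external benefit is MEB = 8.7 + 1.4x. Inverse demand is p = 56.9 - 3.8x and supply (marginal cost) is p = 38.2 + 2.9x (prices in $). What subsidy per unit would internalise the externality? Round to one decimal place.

Social marginal benefit = demand + MEB = 65.6 - 2.4x.
Set SMB = MC: 65.6 - 2.4x = 38.2 + 2.9x → x* = 5.1698.
The Pigouvian subsidy equals MEB at x*: 8.7 + 1.4×5.1698 = 15.9377.

subsidy = $15.9 per unit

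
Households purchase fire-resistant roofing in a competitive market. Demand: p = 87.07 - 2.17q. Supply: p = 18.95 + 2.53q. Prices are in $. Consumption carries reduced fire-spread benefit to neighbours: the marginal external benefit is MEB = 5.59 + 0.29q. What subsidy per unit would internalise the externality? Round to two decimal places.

Social marginal benefit = demand + MEB = 92.66 - 1.88q.
Set SMB = MC: 92.66 - 1.88q = 18.95 + 2.53q → q* = 16.7143.
The Pigouvian subsidy equals MEB at q*: 5.59 + 0.29×16.7143 = 10.4371.

subsidy = $10.44 per unit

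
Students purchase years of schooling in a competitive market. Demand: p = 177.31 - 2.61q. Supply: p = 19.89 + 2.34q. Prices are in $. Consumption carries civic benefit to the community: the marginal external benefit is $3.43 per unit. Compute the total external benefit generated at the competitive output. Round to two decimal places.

$109.08

Market equilibrium (private): 19.89 + 2.34q = 177.31 - 2.61q → q_m = 31.8020.
Total external benefit = MEB × q_m = 3.43 × 31.8020 = 109.0809.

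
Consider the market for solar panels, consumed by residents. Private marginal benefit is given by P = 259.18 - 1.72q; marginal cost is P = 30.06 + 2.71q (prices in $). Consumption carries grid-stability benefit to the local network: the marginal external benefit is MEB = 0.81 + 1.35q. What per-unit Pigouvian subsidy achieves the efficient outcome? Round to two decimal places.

Social marginal benefit = demand + MEB = 259.99 - 0.37q.
Set SMB = MC: 259.99 - 0.37q = 30.06 + 2.71q → q* = 74.6526.
The Pigouvian subsidy equals MEB at q*: 0.81 + 1.35×74.6526 = 101.5910.

subsidy = $101.59 per unit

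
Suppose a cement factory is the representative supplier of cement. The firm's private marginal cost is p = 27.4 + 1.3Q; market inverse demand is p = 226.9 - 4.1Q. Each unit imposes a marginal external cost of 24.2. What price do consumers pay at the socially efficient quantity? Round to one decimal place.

P = 93.8

Social marginal cost = private MC + MEC = 51.6 + 1.3Q.
Set SMC = demand: 51.6 + 1.3Q = 226.9 - 4.1Q → Q* = 32.4630.
Consumer price on the demand curve at Q*: 226.9 − 4.1×32.4630 = 93.8017.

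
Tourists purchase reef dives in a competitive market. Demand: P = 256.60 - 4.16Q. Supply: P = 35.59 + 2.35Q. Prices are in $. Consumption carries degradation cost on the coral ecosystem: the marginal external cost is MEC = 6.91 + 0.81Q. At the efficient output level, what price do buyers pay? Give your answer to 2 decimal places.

Social marginal benefit = demand − MEC = 249.69 - 4.97Q.
Set SMB = MC: 249.69 - 4.97Q = 35.59 + 2.35Q → Q* = 29.2486.
Consumer price on the demand curve at Q*: 256.60 − 4.16×29.2486 = 134.9258.

P = $134.93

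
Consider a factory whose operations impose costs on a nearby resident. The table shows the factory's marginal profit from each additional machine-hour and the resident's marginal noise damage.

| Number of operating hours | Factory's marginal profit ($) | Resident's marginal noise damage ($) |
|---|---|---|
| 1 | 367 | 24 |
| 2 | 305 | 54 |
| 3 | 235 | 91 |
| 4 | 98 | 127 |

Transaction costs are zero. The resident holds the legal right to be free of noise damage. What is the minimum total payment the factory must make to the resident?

Efficient level: marginal profit ≥ marginal noise damage through level 3, so k* = 3.
With the resident holding the right, the factory must at least compensate total damage at k*: 24 + 54 + 91 = 169.

$169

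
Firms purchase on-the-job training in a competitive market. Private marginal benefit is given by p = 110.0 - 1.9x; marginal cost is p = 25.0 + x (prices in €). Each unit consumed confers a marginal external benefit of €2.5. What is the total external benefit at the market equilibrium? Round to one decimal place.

€73.3

Market equilibrium (private): 25.0 + x = 110.0 - 1.9x → x_m = 29.3103.
Total external benefit = MEB × x_m = 2.5 × 29.3103 = 73.2758.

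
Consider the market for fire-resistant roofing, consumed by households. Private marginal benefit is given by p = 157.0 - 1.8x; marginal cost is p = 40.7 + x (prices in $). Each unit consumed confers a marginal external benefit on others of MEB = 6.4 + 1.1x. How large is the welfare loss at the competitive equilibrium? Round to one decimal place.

Market equilibrium (private): 40.7 + x = 157.0 - 1.8x → x_m = 41.5357.
Social marginal benefit = demand + MEB = 163.4 - 0.7x.
Set SMB = MC: 163.4 - 0.7x = 40.7 + x → x* = 72.1765.
The loss is the area between SMB and MC from x* to x_m; with linear curves that's a triangle of height MEB(x_m).
DWL = ½ × 30.6408 × 52.0893 = 798.0289.

DWL = $798.0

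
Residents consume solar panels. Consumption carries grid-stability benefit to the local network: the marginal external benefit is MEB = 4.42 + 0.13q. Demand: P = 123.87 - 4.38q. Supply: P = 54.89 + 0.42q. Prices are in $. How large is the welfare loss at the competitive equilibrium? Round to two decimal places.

Market equilibrium (private): 54.89 + 0.42q = 123.87 - 4.38q → q_m = 14.3708.
Social marginal benefit = demand + MEB = 128.29 - 4.25q.
Set SMB = MC: 128.29 - 4.25q = 54.89 + 0.42q → q* = 15.7173.
The welfare-loss triangle has base |q_m − q*| and height MEB(q_m) (the vertical gap between SMB and MC is zero at q* and MEB at q_m).
DWL = ½ × 1.3465 × 6.2882 = 4.2335.

DWL = $4.23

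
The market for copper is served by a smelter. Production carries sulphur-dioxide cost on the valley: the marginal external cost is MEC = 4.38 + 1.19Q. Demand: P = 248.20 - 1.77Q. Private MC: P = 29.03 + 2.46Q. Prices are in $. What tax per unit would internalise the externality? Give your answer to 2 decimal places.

tax = $51.54 per unit

Social marginal cost = private MC + MEC = 33.41 + 3.65Q.
Set SMC = demand: 33.41 + 3.65Q = 248.20 - 1.77Q → Q* = 39.6292.
The Pigouvian tax equals MEC at Q*: 4.38 + 1.19×39.6292 = 51.5387.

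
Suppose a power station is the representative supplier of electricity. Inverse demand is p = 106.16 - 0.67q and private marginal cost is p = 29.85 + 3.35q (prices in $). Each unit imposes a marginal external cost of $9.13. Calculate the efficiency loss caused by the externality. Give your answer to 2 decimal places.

Market equilibrium (private): 29.85 + 3.35q = 106.16 - 0.67q → q_m = 18.9826.
Social marginal cost = private MC + MEC = 38.98 + 3.35q.
Set SMC = demand: 38.98 + 3.35q = 106.16 - 0.67q → q* = 16.7114.
The welfare-loss triangle has base |q_m − q*| and height MEC(q_m) (the vertical gap between SMC and demand is zero at q* and MEC at q_m).
DWL = ½ × 2.2712 × 9.1300 = 10.3680.

DWL = $10.37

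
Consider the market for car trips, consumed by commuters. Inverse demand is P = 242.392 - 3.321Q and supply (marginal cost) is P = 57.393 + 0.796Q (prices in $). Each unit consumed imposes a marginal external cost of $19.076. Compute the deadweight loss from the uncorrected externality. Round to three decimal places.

DWL = $44.194

Market equilibrium (private): 57.393 + 0.796Q = 242.392 - 3.321Q → Q_m = 44.9354.
Social marginal benefit = demand − MEC = 223.316 - 3.321Q.
Set SMB = MC: 223.316 - 3.321Q = 57.393 + 0.796Q → Q* = 40.3019.
Between Q* and Q_m the wedge MC − SMB runs linearly from 0 to MEC(Q_m), so the loss is a triangle.
DWL = ½ × 4.6335 × 19.0760 = 44.1943.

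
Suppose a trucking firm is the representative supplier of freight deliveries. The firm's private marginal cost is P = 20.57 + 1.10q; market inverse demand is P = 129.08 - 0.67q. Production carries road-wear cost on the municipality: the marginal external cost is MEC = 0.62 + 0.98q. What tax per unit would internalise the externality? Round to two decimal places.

Social marginal cost = private MC + MEC = 21.19 + 2.08q.
Set SMC = demand: 21.19 + 2.08q = 129.08 - 0.67q → q* = 39.2327.
The Pigouvian tax equals MEC at q*: 0.62 + 0.98×39.2327 = 39.0680.

tax = 39.07 per unit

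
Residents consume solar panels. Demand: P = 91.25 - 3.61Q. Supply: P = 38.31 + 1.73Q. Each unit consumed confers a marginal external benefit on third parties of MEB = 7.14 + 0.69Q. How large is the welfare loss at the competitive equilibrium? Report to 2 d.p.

DWL = 21.02

Market equilibrium (private): 38.31 + 1.73Q = 91.25 - 3.61Q → Q_m = 9.9139.
Social marginal benefit = demand + MEB = 98.39 - 2.92Q.
Set SMB = MC: 98.39 - 2.92Q = 38.31 + 1.73Q → Q* = 12.9204.
Between Q* and Q_m the wedge SMB − MC runs linearly from 0 to MEB(Q_m), so the loss is a triangle.
DWL = ½ × 3.0065 × 13.9806 = 21.0163.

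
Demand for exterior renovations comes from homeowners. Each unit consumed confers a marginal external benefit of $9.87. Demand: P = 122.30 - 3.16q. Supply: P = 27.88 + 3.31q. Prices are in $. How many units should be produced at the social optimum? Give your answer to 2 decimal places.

Social marginal benefit = demand + MEB = 132.17 - 3.16q.
Set SMB = MC: 132.17 - 3.16q = 27.88 + 3.31q → q* = 16.1190.

q* = 16.12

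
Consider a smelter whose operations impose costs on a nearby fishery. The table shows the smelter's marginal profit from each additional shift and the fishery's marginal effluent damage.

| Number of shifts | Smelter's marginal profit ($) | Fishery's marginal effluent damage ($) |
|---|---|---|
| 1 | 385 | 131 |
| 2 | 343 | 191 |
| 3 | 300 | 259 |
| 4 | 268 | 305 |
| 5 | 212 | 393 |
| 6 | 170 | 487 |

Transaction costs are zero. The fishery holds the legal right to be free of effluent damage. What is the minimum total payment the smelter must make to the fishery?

Efficient level: marginal profit ≥ marginal effluent damage through level 3, so k* = 3.
With the fishery holding the right, the smelter must at least compensate total damage at k*: 131 + 191 + 259 = 581.

$581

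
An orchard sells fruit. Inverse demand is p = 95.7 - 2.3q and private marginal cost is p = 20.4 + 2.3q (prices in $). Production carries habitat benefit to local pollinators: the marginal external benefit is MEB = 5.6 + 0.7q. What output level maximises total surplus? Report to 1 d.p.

q* = 20.7

Social marginal cost = private MC − MEB = 14.8 + 1.6q.
Set SMC = demand: 14.8 + 1.6q = 95.7 - 2.3q → q* = 20.7436.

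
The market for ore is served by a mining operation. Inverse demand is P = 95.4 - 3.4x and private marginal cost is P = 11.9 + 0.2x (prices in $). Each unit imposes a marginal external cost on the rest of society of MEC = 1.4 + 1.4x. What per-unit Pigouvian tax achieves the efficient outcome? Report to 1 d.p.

Social marginal cost = private MC + MEC = 13.3 + 1.6x.
Set SMC = demand: 13.3 + 1.6x = 95.4 - 3.4x → x* = 16.4200.
The Pigouvian tax equals MEC at x*: 1.4 + 1.4×16.4200 = 24.3880.

tax = $24.4 per unit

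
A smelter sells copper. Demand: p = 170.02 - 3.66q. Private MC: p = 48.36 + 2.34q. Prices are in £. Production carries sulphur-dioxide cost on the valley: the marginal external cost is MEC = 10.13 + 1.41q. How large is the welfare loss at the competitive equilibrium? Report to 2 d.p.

DWL = £101.16

Market equilibrium (private): 48.36 + 2.34q = 170.02 - 3.66q → q_m = 20.2767.
Social marginal cost = private MC + MEC = 58.49 + 3.75q.
Set SMC = demand: 58.49 + 3.75q = 170.02 - 3.66q → q* = 15.0513.
The welfare-loss triangle has base |q_m − q*| and height MEC(q_m) (the vertical gap between SMC and demand is zero at q* and MEC at q_m).
DWL = ½ × 5.2254 × 38.7201 = 101.1640.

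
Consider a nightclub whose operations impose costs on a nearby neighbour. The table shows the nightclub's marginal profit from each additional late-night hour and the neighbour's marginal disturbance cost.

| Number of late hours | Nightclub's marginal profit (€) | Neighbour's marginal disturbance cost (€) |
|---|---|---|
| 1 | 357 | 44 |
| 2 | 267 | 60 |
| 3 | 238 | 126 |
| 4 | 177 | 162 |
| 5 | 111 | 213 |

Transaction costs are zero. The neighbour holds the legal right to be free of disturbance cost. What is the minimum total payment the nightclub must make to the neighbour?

Efficient level: marginal profit ≥ marginal disturbance cost through level 4, so k* = 4.
With the neighbour holding the right, the nightclub must at least compensate total damage at k*: 44 + 60 + 126 + 162 = 392.

€392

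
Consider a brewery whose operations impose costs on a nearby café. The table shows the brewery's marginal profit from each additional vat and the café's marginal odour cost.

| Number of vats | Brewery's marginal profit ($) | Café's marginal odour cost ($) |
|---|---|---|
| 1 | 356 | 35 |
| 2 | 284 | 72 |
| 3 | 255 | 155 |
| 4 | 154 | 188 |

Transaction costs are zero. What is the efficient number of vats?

3

Bargaining reaches the level where marginal profit last exceeds marginal odour cost.
That holds through level 3 (255 ≥ 155) but not at 4 (154 < 188).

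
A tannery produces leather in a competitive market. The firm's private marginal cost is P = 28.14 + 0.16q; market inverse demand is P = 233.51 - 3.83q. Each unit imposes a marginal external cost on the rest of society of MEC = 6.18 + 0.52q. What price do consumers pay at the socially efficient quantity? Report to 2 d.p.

Social marginal cost = private MC + MEC = 34.32 + 0.68q.
Set SMC = demand: 34.32 + 0.68q = 233.51 - 3.83q → q* = 44.1663.
Consumer price on the demand curve at q*: 233.51 − 3.83×44.1663 = 64.3531.

P = 64.35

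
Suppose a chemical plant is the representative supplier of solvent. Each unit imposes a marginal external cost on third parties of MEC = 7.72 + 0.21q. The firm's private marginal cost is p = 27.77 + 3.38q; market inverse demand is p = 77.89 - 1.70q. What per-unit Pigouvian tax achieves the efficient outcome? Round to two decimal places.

tax = 9.40 per unit

Social marginal cost = private MC + MEC = 35.49 + 3.59q.
Set SMC = demand: 35.49 + 3.59q = 77.89 - 1.70q → q* = 8.0151.
The Pigouvian tax equals MEC at q*: 7.72 + 0.21×8.0151 = 9.4032.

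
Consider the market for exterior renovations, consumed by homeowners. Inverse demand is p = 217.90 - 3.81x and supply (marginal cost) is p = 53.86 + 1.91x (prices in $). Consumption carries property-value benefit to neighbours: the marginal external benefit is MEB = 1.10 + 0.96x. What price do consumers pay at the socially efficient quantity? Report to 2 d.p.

Social marginal benefit = demand + MEB = 219.00 - 2.85x.
Set SMB = MC: 219.00 - 2.85x = 53.86 + 1.91x → x* = 34.6933.
Consumer price on the demand curve at x*: 217.90 − 3.81×34.6933 = 85.7185.

P = $85.72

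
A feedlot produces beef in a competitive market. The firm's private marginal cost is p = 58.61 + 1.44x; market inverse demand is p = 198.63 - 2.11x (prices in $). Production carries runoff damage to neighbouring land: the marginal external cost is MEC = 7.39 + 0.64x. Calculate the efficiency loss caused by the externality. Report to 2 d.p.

DWL = $127.08

Market equilibrium (private): 58.61 + 1.44x = 198.63 - 2.11x → x_m = 39.4423.
Social marginal cost = private MC + MEC = 66.00 + 2.08x.
Set SMC = demand: 66.00 + 2.08x = 198.63 - 2.11x → x* = 31.6539.
Height of the DWL triangle at x_m is SMC(x_m) − demand(x_m) = MEC(x_m) = 32.6330.
DWL = ½ × 7.7884 × 32.6330 = 127.0794.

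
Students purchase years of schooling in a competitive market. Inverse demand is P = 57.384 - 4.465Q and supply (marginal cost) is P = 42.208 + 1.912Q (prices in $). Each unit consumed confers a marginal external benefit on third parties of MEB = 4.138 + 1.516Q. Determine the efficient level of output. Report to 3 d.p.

Q* = 3.973

Social marginal benefit = demand + MEB = 61.522 - 2.949Q.
Set SMB = MC: 61.522 - 2.949Q = 42.208 + 1.912Q → Q* = 3.9733.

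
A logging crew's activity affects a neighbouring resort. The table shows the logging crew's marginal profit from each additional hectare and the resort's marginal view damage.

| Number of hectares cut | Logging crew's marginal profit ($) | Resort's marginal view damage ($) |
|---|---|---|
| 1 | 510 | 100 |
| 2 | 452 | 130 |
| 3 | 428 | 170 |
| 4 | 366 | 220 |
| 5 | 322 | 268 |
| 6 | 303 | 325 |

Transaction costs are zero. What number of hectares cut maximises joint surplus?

Bargaining reaches the level where marginal profit last exceeds marginal view damage.
That holds through level 5 (322 ≥ 268) but not at 6 (303 < 325).

5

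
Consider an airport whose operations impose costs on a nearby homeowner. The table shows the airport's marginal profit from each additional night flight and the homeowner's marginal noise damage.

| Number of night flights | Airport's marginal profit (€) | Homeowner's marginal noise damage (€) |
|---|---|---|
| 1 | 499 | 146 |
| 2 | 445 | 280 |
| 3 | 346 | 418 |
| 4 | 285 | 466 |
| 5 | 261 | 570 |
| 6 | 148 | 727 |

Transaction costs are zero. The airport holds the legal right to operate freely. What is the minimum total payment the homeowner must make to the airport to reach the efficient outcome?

€1040

Left alone the airport would choose level 6 (marginal profit stays positive).
Efficient level: k* = 2 (marginal profit ≥ marginal noise damage through 2).
The homeowner must at least cover the airport's forgone profit from cutting 6→2: 346 + 285 + 261 + 148 = 1040.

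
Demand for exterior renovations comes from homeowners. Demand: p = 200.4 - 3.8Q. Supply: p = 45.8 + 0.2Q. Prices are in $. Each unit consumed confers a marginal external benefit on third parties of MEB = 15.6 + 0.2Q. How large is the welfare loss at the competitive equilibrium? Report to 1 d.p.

DWL = $71.6

Market equilibrium (private): 45.8 + 0.2Q = 200.4 - 3.8Q → Q_m = 38.6500.
Social marginal benefit = demand + MEB = 216.0 - 3.6Q.
Set SMB = MC: 216.0 - 3.6Q = 45.8 + 0.2Q → Q* = 44.7895.
Between Q* and Q_m the wedge SMB − MC runs linearly from 0 to MEB(Q_m), so the loss is a triangle.
DWL = ½ × 6.1395 × 23.3300 = 71.6173.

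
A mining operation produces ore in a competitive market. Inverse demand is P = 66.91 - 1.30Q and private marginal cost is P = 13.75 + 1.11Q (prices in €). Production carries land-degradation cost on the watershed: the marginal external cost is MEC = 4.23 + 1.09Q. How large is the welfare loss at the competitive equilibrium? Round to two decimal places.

Market equilibrium (private): 13.75 + 1.11Q = 66.91 - 1.30Q → Q_m = 22.0581.
Social marginal cost = private MC + MEC = 17.98 + 2.20Q.
Set SMC = demand: 17.98 + 2.20Q = 66.91 - 1.30Q → Q* = 13.9800.
The welfare-loss triangle has base |Q_m − Q*| and height MEC(Q_m) (the vertical gap between SMC and demand is zero at Q* and MEC at Q_m).
DWL = ½ × 8.0781 × 28.2733 = 114.1973.

DWL = €114.20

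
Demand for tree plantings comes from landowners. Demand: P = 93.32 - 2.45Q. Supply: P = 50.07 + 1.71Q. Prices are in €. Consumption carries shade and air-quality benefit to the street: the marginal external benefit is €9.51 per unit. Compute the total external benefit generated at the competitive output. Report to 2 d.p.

€98.87

Market equilibrium (private): 50.07 + 1.71Q = 93.32 - 2.45Q → Q_m = 10.3966.
Total external benefit = MEB × Q_m = 9.51 × 10.3966 = 98.8717.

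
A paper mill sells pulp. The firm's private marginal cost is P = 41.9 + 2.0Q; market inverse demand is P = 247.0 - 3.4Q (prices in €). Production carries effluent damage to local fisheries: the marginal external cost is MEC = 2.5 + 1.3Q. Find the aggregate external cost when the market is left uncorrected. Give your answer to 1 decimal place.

Market equilibrium (private): 41.9 + 2.0Q = 247.0 - 3.4Q → Q_m = 37.9815.
Total external cost = ∫₀^{Q_m} (2.5 + 1.3Q) dQ = 2.5×37.9815 + ½×1.3×37.9815² = 1032.6401.

€1032.6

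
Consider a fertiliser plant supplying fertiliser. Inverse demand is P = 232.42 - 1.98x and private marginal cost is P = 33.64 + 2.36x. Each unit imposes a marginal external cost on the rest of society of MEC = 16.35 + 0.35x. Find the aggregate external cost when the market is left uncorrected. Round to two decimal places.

Market equilibrium (private): 33.64 + 2.36x = 232.42 - 1.98x → x_m = 45.8018.
Total external cost = ∫₀^{x_m} (16.35 + 0.35x) dx = 16.35×45.8018 + ½×0.35×45.8018² = 1115.9753.

1115.98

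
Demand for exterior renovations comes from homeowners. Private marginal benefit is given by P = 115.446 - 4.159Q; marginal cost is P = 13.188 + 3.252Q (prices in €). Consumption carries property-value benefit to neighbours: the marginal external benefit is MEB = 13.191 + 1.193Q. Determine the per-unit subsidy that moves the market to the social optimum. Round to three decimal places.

Social marginal benefit = demand + MEB = 128.637 - 2.966Q.
Set SMB = MC: 128.637 - 2.966Q = 13.188 + 3.252Q → Q* = 18.5669.
The Pigouvian subsidy equals MEB at Q*: 13.191 + 1.193×18.5669 = 35.3413.

subsidy = €35.341 per unit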